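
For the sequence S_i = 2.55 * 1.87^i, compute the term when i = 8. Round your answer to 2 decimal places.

S_8 = 2.55 * 1.87^8 ≈ 2.55 * 149.5316 ≈ 381.31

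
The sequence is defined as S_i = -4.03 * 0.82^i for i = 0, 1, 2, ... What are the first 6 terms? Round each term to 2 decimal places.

This is a geometric sequence.
i=0: S_0 = -4.03 * 0.82^0 = -4.03
i=1: S_1 = -4.03 * 0.82^1 ≈ -3.3
i=2: S_2 = -4.03 * 0.82^2 ≈ -2.71
i=3: S_3 = -4.03 * 0.82^3 ≈ -2.22
i=4: S_4 = -4.03 * 0.82^4 ≈ -1.82
i=5: S_5 = -4.03 * 0.82^5 ≈ -1.49
The first 6 terms are: [-4.03, -3.3, -2.71, -2.22, -1.82, -1.49]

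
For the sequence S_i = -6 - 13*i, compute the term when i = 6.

S_6 = -6 + -13*6 = -6 + -78 = -84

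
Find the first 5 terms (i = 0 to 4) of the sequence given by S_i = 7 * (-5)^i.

This is a geometric sequence.
i=0: S_0 = 7 * (-5)^0 = 7
i=1: S_1 = 7 * (-5)^1 = -35
i=2: S_2 = 7 * (-5)^2 = 175
i=3: S_3 = 7 * (-5)^3 = -875
i=4: S_4 = 7 * (-5)^4 = 4375
The first 5 terms are: [7, -35, 175, -875, 4375]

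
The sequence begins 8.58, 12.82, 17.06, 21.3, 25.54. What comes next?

Differences: 12.82 - 8.58 = 4.24
This is an arithmetic sequence with common difference d = 4.24.
Next term = 25.54 + 4.24 = 29.78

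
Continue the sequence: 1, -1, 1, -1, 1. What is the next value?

Ratios: -1 / 1 = -1.0
This is a geometric sequence with common ratio r = -1.
Next term = 1 * -1 = -1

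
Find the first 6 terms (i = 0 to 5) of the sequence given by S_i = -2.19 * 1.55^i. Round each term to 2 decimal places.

This is a geometric sequence.
i=0: S_0 = -2.19 * 1.55^0 = -2.19
i=1: S_1 = -2.19 * 1.55^1 ≈ -3.39
i=2: S_2 = -2.19 * 1.55^2 ≈ -5.26
i=3: S_3 = -2.19 * 1.55^3 ≈ -8.16
i=4: S_4 = -2.19 * 1.55^4 ≈ -12.64
i=5: S_5 = -2.19 * 1.55^5 ≈ -19.59
The first 6 terms are: [-2.19, -3.39, -5.26, -8.16, -12.64, -19.59]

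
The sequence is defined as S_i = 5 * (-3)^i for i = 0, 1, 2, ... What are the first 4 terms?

This is a geometric sequence.
i=0: S_0 = 5 * (-3)^0 = 5
i=1: S_1 = 5 * (-3)^1 = -15
i=2: S_2 = 5 * (-3)^2 = 45
i=3: S_3 = 5 * (-3)^3 = -135
The first 4 terms are: [5, -15, 45, -135]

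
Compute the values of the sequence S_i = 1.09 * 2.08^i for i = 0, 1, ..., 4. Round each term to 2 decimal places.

This is a geometric sequence.
i=0: S_0 = 1.09 * 2.08^0 = 1.09
i=1: S_1 = 1.09 * 2.08^1 ≈ 2.27
i=2: S_2 = 1.09 * 2.08^2 ≈ 4.72
i=3: S_3 = 1.09 * 2.08^3 ≈ 9.81
i=4: S_4 = 1.09 * 2.08^4 ≈ 20.4
The first 5 terms are: [1.09, 2.27, 4.72, 9.81, 20.4]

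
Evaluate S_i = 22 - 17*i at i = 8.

S_8 = 22 + -17*8 = 22 + -136 = -114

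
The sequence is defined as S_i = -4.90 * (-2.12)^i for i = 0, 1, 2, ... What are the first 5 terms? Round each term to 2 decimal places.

This is a geometric sequence.
i=0: S_0 = -4.9 * (-2.12)^0 = -4.9
i=1: S_1 = -4.9 * (-2.12)^1 ≈ 10.39
i=2: S_2 = -4.9 * (-2.12)^2 ≈ -22.02
i=3: S_3 = -4.9 * (-2.12)^3 ≈ 46.69
i=4: S_4 = -4.9 * (-2.12)^4 ≈ -98.98
The first 5 terms are: [-4.9, 10.39, -22.02, 46.69, -98.98]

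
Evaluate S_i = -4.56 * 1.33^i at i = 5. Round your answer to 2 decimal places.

S_5 = -4.56 * 1.33^5 ≈ -4.56 * 4.1616 ≈ -18.98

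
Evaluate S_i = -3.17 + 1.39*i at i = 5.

S_5 = -3.17 + 1.39*5 = -3.17 + 6.95 = 3.78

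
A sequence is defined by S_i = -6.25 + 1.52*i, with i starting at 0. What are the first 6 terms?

This is an arithmetic sequence.
i=0: S_0 = -6.25 + 1.52*0 = -6.25
i=1: S_1 = -6.25 + 1.52*1 = -4.73
i=2: S_2 = -6.25 + 1.52*2 = -3.21
i=3: S_3 = -6.25 + 1.52*3 = -1.69
i=4: S_4 = -6.25 + 1.52*4 = -0.17
i=5: S_5 = -6.25 + 1.52*5 = 1.35
The first 6 terms are: [-6.25, -4.73, -3.21, -1.69, -0.17, 1.35]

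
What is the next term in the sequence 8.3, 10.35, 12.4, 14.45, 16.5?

Differences: 10.35 - 8.3 = 2.05
This is an arithmetic sequence with common difference d = 2.05.
Next term = 16.5 + 2.05 = 18.55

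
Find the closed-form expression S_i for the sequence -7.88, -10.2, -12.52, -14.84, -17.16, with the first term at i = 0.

Check differences: -10.2 - -7.88 = -2.32
-12.52 - -10.2 = -2.32
Common difference d = -2.32.
First term a = -7.88.
Formula: S_i = -7.88 - 2.32*i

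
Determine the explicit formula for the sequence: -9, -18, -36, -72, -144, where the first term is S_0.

Check ratios: -18 / -9 = 2.0
Common ratio r = 2.
First term a = -9.
Formula: S_i = -9 * 2^i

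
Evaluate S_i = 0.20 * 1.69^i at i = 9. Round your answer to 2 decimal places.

S_9 = 0.2 * 1.69^9 ≈ 0.2 * 112.4554 ≈ 22.49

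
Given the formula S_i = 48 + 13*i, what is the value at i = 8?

S_8 = 48 + 13*8 = 48 + 104 = 152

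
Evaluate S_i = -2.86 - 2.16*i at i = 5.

S_5 = -2.86 + -2.16*5 = -2.86 + -10.8 = -13.66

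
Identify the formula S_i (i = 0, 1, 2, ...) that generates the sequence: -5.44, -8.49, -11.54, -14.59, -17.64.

Check differences: -8.49 - -5.44 = -3.05
-11.54 - -8.49 = -3.05
Common difference d = -3.05.
First term a = -5.44.
Formula: S_i = -5.44 - 3.05*i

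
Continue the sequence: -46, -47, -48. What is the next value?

Differences: -47 - -46 = -1
This is an arithmetic sequence with common difference d = -1.
Next term = -48 + -1 = -49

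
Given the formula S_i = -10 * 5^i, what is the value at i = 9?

S_9 = -10 * 5^9 = -10 * 1953125 = -19531250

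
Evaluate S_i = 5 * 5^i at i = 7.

S_7 = 5 * 5^7 = 5 * 78125 = 390625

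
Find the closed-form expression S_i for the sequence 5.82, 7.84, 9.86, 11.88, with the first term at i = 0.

Check differences: 7.84 - 5.82 = 2.02
9.86 - 7.84 = 2.02
Common difference d = 2.02.
First term a = 5.82.
Formula: S_i = 5.82 + 2.02*i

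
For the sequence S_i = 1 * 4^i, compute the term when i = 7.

S_7 = 1 * 4^7 = 1 * 16384 = 16384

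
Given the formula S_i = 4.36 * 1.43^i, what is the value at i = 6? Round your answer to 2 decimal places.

S_6 = 4.36 * 1.43^6 ≈ 4.36 * 8.551 ≈ 37.28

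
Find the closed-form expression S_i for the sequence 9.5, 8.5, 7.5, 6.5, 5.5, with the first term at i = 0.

Check differences: 8.5 - 9.5 = -1.0
7.5 - 8.5 = -1.0
Common difference d = -1.0.
First term a = 9.5.
Formula: S_i = 9.50 - 1.00*i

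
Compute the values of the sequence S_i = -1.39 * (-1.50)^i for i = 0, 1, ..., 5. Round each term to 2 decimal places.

This is a geometric sequence.
i=0: S_0 = -1.39 * (-1.5)^0 = -1.39
i=1: S_1 = -1.39 * (-1.5)^1 ≈ 2.09
i=2: S_2 = -1.39 * (-1.5)^2 ≈ -3.13
i=3: S_3 = -1.39 * (-1.5)^3 ≈ 4.69
i=4: S_4 = -1.39 * (-1.5)^4 ≈ -7.04
i=5: S_5 = -1.39 * (-1.5)^5 ≈ 10.56
The first 6 terms are: [-1.39, 2.09, -3.13, 4.69, -7.04, 10.56]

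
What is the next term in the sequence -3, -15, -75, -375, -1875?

Ratios: -15 / -3 = 5.0
This is a geometric sequence with common ratio r = 5.
Next term = -1875 * 5 = -9375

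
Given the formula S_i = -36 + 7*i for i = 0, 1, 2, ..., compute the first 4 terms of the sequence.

This is an arithmetic sequence.
i=0: S_0 = -36 + 7*0 = -36
i=1: S_1 = -36 + 7*1 = -29
i=2: S_2 = -36 + 7*2 = -22
i=3: S_3 = -36 + 7*3 = -15
The first 4 terms are: [-36, -29, -22, -15]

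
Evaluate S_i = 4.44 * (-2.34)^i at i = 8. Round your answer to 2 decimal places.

S_8 = 4.44 * (-2.34)^8 ≈ 4.44 * 898.932 ≈ 3991.26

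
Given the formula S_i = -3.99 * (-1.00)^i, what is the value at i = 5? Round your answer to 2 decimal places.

S_5 = -3.99 * (-1.0)^5 = -3.99 * -1 = 3.99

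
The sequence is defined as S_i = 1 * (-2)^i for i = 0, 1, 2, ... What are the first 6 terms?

This is a geometric sequence.
i=0: S_0 = 1 * (-2)^0 = 1
i=1: S_1 = 1 * (-2)^1 = -2
i=2: S_2 = 1 * (-2)^2 = 4
i=3: S_3 = 1 * (-2)^3 = -8
i=4: S_4 = 1 * (-2)^4 = 16
i=5: S_5 = 1 * (-2)^5 = -32
The first 6 terms are: [1, -2, 4, -8, 16, -32]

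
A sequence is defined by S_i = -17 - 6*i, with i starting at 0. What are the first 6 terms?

This is an arithmetic sequence.
i=0: S_0 = -17 + -6*0 = -17
i=1: S_1 = -17 + -6*1 = -23
i=2: S_2 = -17 + -6*2 = -29
i=3: S_3 = -17 + -6*3 = -35
i=4: S_4 = -17 + -6*4 = -41
i=5: S_5 = -17 + -6*5 = -47
The first 6 terms are: [-17, -23, -29, -35, -41, -47]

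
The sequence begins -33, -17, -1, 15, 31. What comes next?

Differences: -17 - -33 = 16
This is an arithmetic sequence with common difference d = 16.
Next term = 31 + 16 = 47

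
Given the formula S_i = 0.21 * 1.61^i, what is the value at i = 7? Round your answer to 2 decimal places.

S_7 = 0.21 * 1.61^7 ≈ 0.21 * 28.0402 ≈ 5.89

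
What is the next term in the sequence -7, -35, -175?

Ratios: -35 / -7 = 5.0
This is a geometric sequence with common ratio r = 5.
Next term = -175 * 5 = -875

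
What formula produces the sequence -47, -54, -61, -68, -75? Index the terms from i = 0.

Check differences: -54 - -47 = -7
-61 - -54 = -7
Common difference d = -7.
First term a = -47.
Formula: S_i = -47 - 7*i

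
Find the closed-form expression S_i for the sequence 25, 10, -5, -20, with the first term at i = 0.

Check differences: 10 - 25 = -15
-5 - 10 = -15
Common difference d = -15.
First term a = 25.
Formula: S_i = 25 - 15*i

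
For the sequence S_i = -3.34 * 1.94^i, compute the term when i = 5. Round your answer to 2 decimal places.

S_5 = -3.34 * 1.94^5 ≈ -3.34 * 27.4795 ≈ -91.78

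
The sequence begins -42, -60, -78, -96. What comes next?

Differences: -60 - -42 = -18
This is an arithmetic sequence with common difference d = -18.
Next term = -96 + -18 = -114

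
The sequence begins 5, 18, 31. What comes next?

Differences: 18 - 5 = 13
This is an arithmetic sequence with common difference d = 13.
Next term = 31 + 13 = 44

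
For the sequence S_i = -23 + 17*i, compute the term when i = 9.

S_9 = -23 + 17*9 = -23 + 153 = 130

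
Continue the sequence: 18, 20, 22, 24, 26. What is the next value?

Differences: 20 - 18 = 2
This is an arithmetic sequence with common difference d = 2.
Next term = 26 + 2 = 28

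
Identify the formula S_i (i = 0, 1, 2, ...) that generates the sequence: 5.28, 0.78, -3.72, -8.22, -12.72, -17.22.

Check differences: 0.78 - 5.28 = -4.5
-3.72 - 0.78 = -4.5
Common difference d = -4.5.
First term a = 5.28.
Formula: S_i = 5.28 - 4.50*i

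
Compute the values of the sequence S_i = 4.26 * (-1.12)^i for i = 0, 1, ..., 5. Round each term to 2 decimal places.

This is a geometric sequence.
i=0: S_0 = 4.26 * (-1.12)^0 = 4.26
i=1: S_1 = 4.26 * (-1.12)^1 ≈ -4.77
i=2: S_2 = 4.26 * (-1.12)^2 ≈ 5.34
i=3: S_3 = 4.26 * (-1.12)^3 ≈ -5.98
i=4: S_4 = 4.26 * (-1.12)^4 ≈ 6.7
i=5: S_5 = 4.26 * (-1.12)^5 ≈ -7.51
The first 6 terms are: [4.26, -4.77, 5.34, -5.98, 6.7, -7.51]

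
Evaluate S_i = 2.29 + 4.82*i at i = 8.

S_8 = 2.29 + 4.82*8 = 2.29 + 38.56 = 40.85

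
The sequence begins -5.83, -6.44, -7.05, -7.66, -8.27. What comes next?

Differences: -6.44 - -5.83 = -0.61
This is an arithmetic sequence with common difference d = -0.61.
Next term = -8.27 + -0.61 = -8.88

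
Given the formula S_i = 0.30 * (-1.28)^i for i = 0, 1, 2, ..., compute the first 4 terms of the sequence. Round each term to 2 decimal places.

This is a geometric sequence.
i=0: S_0 = 0.3 * (-1.28)^0 = 0.3
i=1: S_1 = 0.3 * (-1.28)^1 ≈ -0.38
i=2: S_2 = 0.3 * (-1.28)^2 ≈ 0.49
i=3: S_3 = 0.3 * (-1.28)^3 ≈ -0.63
The first 4 terms are: [0.3, -0.38, 0.49, -0.63]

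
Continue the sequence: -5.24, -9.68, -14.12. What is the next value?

Differences: -9.68 - -5.24 = -4.44
This is an arithmetic sequence with common difference d = -4.44.
Next term = -14.12 + -4.44 = -18.56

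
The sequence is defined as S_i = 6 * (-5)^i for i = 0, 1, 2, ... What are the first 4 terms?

This is a geometric sequence.
i=0: S_0 = 6 * (-5)^0 = 6
i=1: S_1 = 6 * (-5)^1 = -30
i=2: S_2 = 6 * (-5)^2 = 150
i=3: S_3 = 6 * (-5)^3 = -750
The first 4 terms are: [6, -30, 150, -750]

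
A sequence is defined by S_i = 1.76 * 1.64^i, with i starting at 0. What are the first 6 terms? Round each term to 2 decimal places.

This is a geometric sequence.
i=0: S_0 = 1.76 * 1.64^0 = 1.76
i=1: S_1 = 1.76 * 1.64^1 ≈ 2.89
i=2: S_2 = 1.76 * 1.64^2 ≈ 4.73
i=3: S_3 = 1.76 * 1.64^3 ≈ 7.76
i=4: S_4 = 1.76 * 1.64^4 ≈ 12.73
i=5: S_5 = 1.76 * 1.64^5 ≈ 20.88
The first 6 terms are: [1.76, 2.89, 4.73, 7.76, 12.73, 20.88]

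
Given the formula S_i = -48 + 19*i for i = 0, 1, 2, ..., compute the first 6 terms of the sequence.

This is an arithmetic sequence.
i=0: S_0 = -48 + 19*0 = -48
i=1: S_1 = -48 + 19*1 = -29
i=2: S_2 = -48 + 19*2 = -10
i=3: S_3 = -48 + 19*3 = 9
i=4: S_4 = -48 + 19*4 = 28
i=5: S_5 = -48 + 19*5 = 47
The first 6 terms are: [-48, -29, -10, 9, 28, 47]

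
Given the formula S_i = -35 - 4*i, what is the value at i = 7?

S_7 = -35 + -4*7 = -35 + -28 = -63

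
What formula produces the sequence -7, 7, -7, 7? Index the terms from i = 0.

Check ratios: 7 / -7 = -1.0
Common ratio r = -1.
First term a = -7.
Formula: S_i = -7 * (-1)^i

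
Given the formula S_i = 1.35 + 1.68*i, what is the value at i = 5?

S_5 = 1.35 + 1.68*5 = 1.35 + 8.4 = 9.75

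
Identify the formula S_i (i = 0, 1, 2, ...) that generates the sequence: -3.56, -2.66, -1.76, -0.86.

Check differences: -2.66 - -3.56 = 0.9
-1.76 - -2.66 = 0.9
Common difference d = 0.9.
First term a = -3.56.
Formula: S_i = -3.56 + 0.90*i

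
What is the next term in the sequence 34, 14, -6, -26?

Differences: 14 - 34 = -20
This is an arithmetic sequence with common difference d = -20.
Next term = -26 + -20 = -46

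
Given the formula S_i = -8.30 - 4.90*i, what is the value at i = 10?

S_10 = -8.3 + -4.9*10 = -8.3 + -49.0 = -57.3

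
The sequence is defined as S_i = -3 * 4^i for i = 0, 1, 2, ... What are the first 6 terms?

This is a geometric sequence.
i=0: S_0 = -3 * 4^0 = -3
i=1: S_1 = -3 * 4^1 = -12
i=2: S_2 = -3 * 4^2 = -48
i=3: S_3 = -3 * 4^3 = -192
i=4: S_4 = -3 * 4^4 = -768
i=5: S_5 = -3 * 4^5 = -3072
The first 6 terms are: [-3, -12, -48, -192, -768, -3072]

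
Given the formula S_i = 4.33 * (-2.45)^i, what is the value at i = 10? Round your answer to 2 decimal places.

S_10 = 4.33 * (-2.45)^10 ≈ 4.33 * 7792.2135 ≈ 33740.28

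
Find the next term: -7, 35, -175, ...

Ratios: 35 / -7 = -5.0
This is a geometric sequence with common ratio r = -5.
Next term = -175 * -5 = 875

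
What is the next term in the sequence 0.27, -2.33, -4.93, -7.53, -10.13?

Differences: -2.33 - 0.27 = -2.6
This is an arithmetic sequence with common difference d = -2.6.
Next term = -10.13 + -2.6 = -12.73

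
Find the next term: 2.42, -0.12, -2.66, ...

Differences: -0.12 - 2.42 = -2.54
This is an arithmetic sequence with common difference d = -2.54.
Next term = -2.66 + -2.54 = -5.2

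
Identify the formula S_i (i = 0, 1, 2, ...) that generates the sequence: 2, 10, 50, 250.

Check ratios: 10 / 2 = 5.0
Common ratio r = 5.
First term a = 2.
Formula: S_i = 2 * 5^i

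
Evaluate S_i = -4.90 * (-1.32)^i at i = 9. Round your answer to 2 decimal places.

S_9 = -4.9 * (-1.32)^9 ≈ -4.9 * -12.1665 ≈ 59.62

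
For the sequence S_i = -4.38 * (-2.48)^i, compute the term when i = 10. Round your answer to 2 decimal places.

S_10 = -4.38 * (-2.48)^10 ≈ -4.38 * 8800.6917 ≈ -38547.03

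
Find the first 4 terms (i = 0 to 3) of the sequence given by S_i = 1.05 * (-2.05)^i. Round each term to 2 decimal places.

This is a geometric sequence.
i=0: S_0 = 1.05 * (-2.05)^0 = 1.05
i=1: S_1 = 1.05 * (-2.05)^1 ≈ -2.15
i=2: S_2 = 1.05 * (-2.05)^2 ≈ 4.41
i=3: S_3 = 1.05 * (-2.05)^3 ≈ -9.05
The first 4 terms are: [1.05, -2.15, 4.41, -9.05]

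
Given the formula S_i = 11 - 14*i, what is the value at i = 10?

S_10 = 11 + -14*10 = 11 + -140 = -129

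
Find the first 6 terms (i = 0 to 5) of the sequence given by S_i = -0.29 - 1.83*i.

This is an arithmetic sequence.
i=0: S_0 = -0.29 + -1.83*0 = -0.29
i=1: S_1 = -0.29 + -1.83*1 = -2.12
i=2: S_2 = -0.29 + -1.83*2 = -3.95
i=3: S_3 = -0.29 + -1.83*3 = -5.78
i=4: S_4 = -0.29 + -1.83*4 = -7.61
i=5: S_5 = -0.29 + -1.83*5 = -9.44
The first 6 terms are: [-0.29, -2.12, -3.95, -5.78, -7.61, -9.44]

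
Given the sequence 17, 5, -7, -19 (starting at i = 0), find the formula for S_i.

Check differences: 5 - 17 = -12
-7 - 5 = -12
Common difference d = -12.
First term a = 17.
Formula: S_i = 17 - 12*i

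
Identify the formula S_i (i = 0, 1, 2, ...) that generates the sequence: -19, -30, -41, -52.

Check differences: -30 - -19 = -11
-41 - -30 = -11
Common difference d = -11.
First term a = -19.
Formula: S_i = -19 - 11*i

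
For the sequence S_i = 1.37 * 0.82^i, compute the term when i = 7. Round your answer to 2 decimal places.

S_7 = 1.37 * 0.82^7 ≈ 1.37 * 0.2493 ≈ 0.34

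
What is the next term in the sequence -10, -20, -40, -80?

Ratios: -20 / -10 = 2.0
This is a geometric sequence with common ratio r = 2.
Next term = -80 * 2 = -160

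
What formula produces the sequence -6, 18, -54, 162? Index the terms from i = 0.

Check ratios: 18 / -6 = -3.0
Common ratio r = -3.
First term a = -6.
Formula: S_i = -6 * (-3)^i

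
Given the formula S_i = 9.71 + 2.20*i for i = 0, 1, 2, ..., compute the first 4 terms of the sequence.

This is an arithmetic sequence.
i=0: S_0 = 9.71 + 2.2*0 = 9.71
i=1: S_1 = 9.71 + 2.2*1 = 11.91
i=2: S_2 = 9.71 + 2.2*2 = 14.11
i=3: S_3 = 9.71 + 2.2*3 = 16.31
The first 4 terms are: [9.71, 11.91, 14.11, 16.31]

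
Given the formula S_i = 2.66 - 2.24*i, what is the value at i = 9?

S_9 = 2.66 + -2.24*9 = 2.66 + -20.16 = -17.5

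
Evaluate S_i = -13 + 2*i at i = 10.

S_10 = -13 + 2*10 = -13 + 20 = 7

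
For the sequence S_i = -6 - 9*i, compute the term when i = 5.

S_5 = -6 + -9*5 = -6 + -45 = -51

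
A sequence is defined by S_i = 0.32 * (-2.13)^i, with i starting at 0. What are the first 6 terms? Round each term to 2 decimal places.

This is a geometric sequence.
i=0: S_0 = 0.32 * (-2.13)^0 = 0.32
i=1: S_1 = 0.32 * (-2.13)^1 ≈ -0.68
i=2: S_2 = 0.32 * (-2.13)^2 ≈ 1.45
i=3: S_3 = 0.32 * (-2.13)^3 ≈ -3.09
i=4: S_4 = 0.32 * (-2.13)^4 ≈ 6.59
i=5: S_5 = 0.32 * (-2.13)^5 ≈ -14.03
The first 6 terms are: [0.32, -0.68, 1.45, -3.09, 6.59, -14.03]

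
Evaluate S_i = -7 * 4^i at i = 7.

S_7 = -7 * 4^7 = -7 * 16384 = -114688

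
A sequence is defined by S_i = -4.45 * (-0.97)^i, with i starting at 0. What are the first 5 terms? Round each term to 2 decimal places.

This is a geometric sequence.
i=0: S_0 = -4.45 * (-0.97)^0 = -4.45
i=1: S_1 = -4.45 * (-0.97)^1 ≈ 4.32
i=2: S_2 = -4.45 * (-0.97)^2 ≈ -4.19
i=3: S_3 = -4.45 * (-0.97)^3 ≈ 4.06
i=4: S_4 = -4.45 * (-0.97)^4 ≈ -3.94
The first 5 terms are: [-4.45, 4.32, -4.19, 4.06, -3.94]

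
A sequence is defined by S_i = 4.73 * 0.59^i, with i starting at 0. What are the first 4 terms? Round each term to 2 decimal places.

This is a geometric sequence.
i=0: S_0 = 4.73 * 0.59^0 = 4.73
i=1: S_1 = 4.73 * 0.59^1 ≈ 2.79
i=2: S_2 = 4.73 * 0.59^2 ≈ 1.65
i=3: S_3 = 4.73 * 0.59^3 ≈ 0.97
The first 4 terms are: [4.73, 2.79, 1.65, 0.97]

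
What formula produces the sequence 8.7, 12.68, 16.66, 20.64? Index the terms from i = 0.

Check differences: 12.68 - 8.7 = 3.98
16.66 - 12.68 = 3.98
Common difference d = 3.98.
First term a = 8.7.
Formula: S_i = 8.70 + 3.98*i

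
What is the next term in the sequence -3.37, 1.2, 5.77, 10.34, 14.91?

Differences: 1.2 - -3.37 = 4.57
This is an arithmetic sequence with common difference d = 4.57.
Next term = 14.91 + 4.57 = 19.48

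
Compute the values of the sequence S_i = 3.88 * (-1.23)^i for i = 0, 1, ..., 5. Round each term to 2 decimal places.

This is a geometric sequence.
i=0: S_0 = 3.88 * (-1.23)^0 = 3.88
i=1: S_1 = 3.88 * (-1.23)^1 ≈ -4.77
i=2: S_2 = 3.88 * (-1.23)^2 ≈ 5.87
i=3: S_3 = 3.88 * (-1.23)^3 ≈ -7.22
i=4: S_4 = 3.88 * (-1.23)^4 ≈ 8.88
i=5: S_5 = 3.88 * (-1.23)^5 ≈ -10.92
The first 6 terms are: [3.88, -4.77, 5.87, -7.22, 8.88, -10.92]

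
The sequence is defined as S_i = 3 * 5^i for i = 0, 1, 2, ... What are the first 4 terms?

This is a geometric sequence.
i=0: S_0 = 3 * 5^0 = 3
i=1: S_1 = 3 * 5^1 = 15
i=2: S_2 = 3 * 5^2 = 75
i=3: S_3 = 3 * 5^3 = 375
The first 4 terms are: [3, 15, 75, 375]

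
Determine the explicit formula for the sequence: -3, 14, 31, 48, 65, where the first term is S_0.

Check differences: 14 - -3 = 17
31 - 14 = 17
Common difference d = 17.
First term a = -3.
Formula: S_i = -3 + 17*i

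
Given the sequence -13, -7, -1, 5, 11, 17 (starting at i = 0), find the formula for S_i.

Check differences: -7 - -13 = 6
-1 - -7 = 6
Common difference d = 6.
First term a = -13.
Formula: S_i = -13 + 6*i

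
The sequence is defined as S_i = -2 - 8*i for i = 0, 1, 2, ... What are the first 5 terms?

This is an arithmetic sequence.
i=0: S_0 = -2 + -8*0 = -2
i=1: S_1 = -2 + -8*1 = -10
i=2: S_2 = -2 + -8*2 = -18
i=3: S_3 = -2 + -8*3 = -26
i=4: S_4 = -2 + -8*4 = -34
The first 5 terms are: [-2, -10, -18, -26, -34]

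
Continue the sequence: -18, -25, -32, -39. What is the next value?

Differences: -25 - -18 = -7
This is an arithmetic sequence with common difference d = -7.
Next term = -39 + -7 = -46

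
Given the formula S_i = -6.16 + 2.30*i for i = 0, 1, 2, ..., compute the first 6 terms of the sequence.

This is an arithmetic sequence.
i=0: S_0 = -6.16 + 2.3*0 = -6.16
i=1: S_1 = -6.16 + 2.3*1 = -3.86
i=2: S_2 = -6.16 + 2.3*2 = -1.56
i=3: S_3 = -6.16 + 2.3*3 = 0.74
i=4: S_4 = -6.16 + 2.3*4 = 3.04
i=5: S_5 = -6.16 + 2.3*5 = 5.34
The first 6 terms are: [-6.16, -3.86, -1.56, 0.74, 3.04, 5.34]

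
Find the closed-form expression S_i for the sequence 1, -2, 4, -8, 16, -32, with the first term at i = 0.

Check ratios: -2 / 1 = -2.0
Common ratio r = -2.
First term a = 1.
Formula: S_i = 1 * (-2)^i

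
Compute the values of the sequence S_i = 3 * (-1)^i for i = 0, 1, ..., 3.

This is a geometric sequence.
i=0: S_0 = 3 * (-1)^0 = 3
i=1: S_1 = 3 * (-1)^1 = -3
i=2: S_2 = 3 * (-1)^2 = 3
i=3: S_3 = 3 * (-1)^3 = -3
The first 4 terms are: [3, -3, 3, -3]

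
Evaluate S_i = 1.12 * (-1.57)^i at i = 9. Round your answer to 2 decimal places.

S_9 = 1.12 * (-1.57)^9 ≈ 1.12 * -57.9558 ≈ -64.91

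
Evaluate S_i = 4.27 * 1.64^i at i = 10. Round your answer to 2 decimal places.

S_10 = 4.27 * 1.64^10 ≈ 4.27 * 140.7468 ≈ 600.99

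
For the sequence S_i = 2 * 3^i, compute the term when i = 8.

S_8 = 2 * 3^8 = 2 * 6561 = 13122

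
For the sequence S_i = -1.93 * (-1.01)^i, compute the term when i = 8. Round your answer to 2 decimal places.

S_8 = -1.93 * (-1.01)^8 ≈ -1.93 * 1.0829 ≈ -2.09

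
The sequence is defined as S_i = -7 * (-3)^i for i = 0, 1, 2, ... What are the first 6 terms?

This is a geometric sequence.
i=0: S_0 = -7 * (-3)^0 = -7
i=1: S_1 = -7 * (-3)^1 = 21
i=2: S_2 = -7 * (-3)^2 = -63
i=3: S_3 = -7 * (-3)^3 = 189
i=4: S_4 = -7 * (-3)^4 = -567
i=5: S_5 = -7 * (-3)^5 = 1701
The first 6 terms are: [-7, 21, -63, 189, -567, 1701]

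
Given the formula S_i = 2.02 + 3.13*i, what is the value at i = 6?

S_6 = 2.02 + 3.13*6 = 2.02 + 18.78 = 20.8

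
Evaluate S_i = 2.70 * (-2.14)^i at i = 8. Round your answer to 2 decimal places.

S_8 = 2.7 * (-2.14)^8 ≈ 2.7 * 439.8557 ≈ 1187.61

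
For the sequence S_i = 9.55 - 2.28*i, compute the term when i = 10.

S_10 = 9.55 + -2.28*10 = 9.55 + -22.8 = -13.25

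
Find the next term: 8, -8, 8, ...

Ratios: -8 / 8 = -1.0
This is a geometric sequence with common ratio r = -1.
Next term = 8 * -1 = -8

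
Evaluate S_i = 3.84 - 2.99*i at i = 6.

S_6 = 3.84 + -2.99*6 = 3.84 + -17.94 = -14.1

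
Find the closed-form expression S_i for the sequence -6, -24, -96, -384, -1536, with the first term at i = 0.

Check ratios: -24 / -6 = 4.0
Common ratio r = 4.
First term a = -6.
Formula: S_i = -6 * 4^i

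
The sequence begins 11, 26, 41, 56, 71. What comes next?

Differences: 26 - 11 = 15
This is an arithmetic sequence with common difference d = 15.
Next term = 71 + 15 = 86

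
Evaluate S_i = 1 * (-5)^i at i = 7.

S_7 = 1 * (-5)^7 = 1 * -78125 = -78125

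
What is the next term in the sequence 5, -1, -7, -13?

Differences: -1 - 5 = -6
This is an arithmetic sequence with common difference d = -6.
Next term = -13 + -6 = -19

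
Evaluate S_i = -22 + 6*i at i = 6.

S_6 = -22 + 6*6 = -22 + 36 = 14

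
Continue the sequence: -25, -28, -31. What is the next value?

Differences: -28 - -25 = -3
This is an arithmetic sequence with common difference d = -3.
Next term = -31 + -3 = -34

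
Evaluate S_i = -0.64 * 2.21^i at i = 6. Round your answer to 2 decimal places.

S_6 = -0.64 * 2.21^6 ≈ -0.64 * 116.5074 ≈ -74.56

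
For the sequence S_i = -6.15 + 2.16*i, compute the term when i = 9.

S_9 = -6.15 + 2.16*9 = -6.15 + 19.44 = 13.29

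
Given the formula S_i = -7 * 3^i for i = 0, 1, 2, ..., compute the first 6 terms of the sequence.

This is a geometric sequence.
i=0: S_0 = -7 * 3^0 = -7
i=1: S_1 = -7 * 3^1 = -21
i=2: S_2 = -7 * 3^2 = -63
i=3: S_3 = -7 * 3^3 = -189
i=4: S_4 = -7 * 3^4 = -567
i=5: S_5 = -7 * 3^5 = -1701
The first 6 terms are: [-7, -21, -63, -189, -567, -1701]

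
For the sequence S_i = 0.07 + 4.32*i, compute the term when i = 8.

S_8 = 0.07 + 4.32*8 = 0.07 + 34.56 = 34.63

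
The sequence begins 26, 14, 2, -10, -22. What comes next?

Differences: 14 - 26 = -12
This is an arithmetic sequence with common difference d = -12.
Next term = -22 + -12 = -34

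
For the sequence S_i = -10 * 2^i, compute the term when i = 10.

S_10 = -10 * 2^10 = -10 * 1024 = -10240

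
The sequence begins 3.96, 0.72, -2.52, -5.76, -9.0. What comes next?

Differences: 0.72 - 3.96 = -3.24
This is an arithmetic sequence with common difference d = -3.24.
Next term = -9.0 + -3.24 = -12.24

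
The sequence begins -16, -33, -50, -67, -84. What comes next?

Differences: -33 - -16 = -17
This is an arithmetic sequence with common difference d = -17.
Next term = -84 + -17 = -101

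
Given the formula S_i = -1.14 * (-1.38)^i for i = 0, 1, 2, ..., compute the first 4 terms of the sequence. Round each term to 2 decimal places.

This is a geometric sequence.
i=0: S_0 = -1.14 * (-1.38)^0 = -1.14
i=1: S_1 = -1.14 * (-1.38)^1 ≈ 1.57
i=2: S_2 = -1.14 * (-1.38)^2 ≈ -2.17
i=3: S_3 = -1.14 * (-1.38)^3 ≈ 3.0
The first 4 terms are: [-1.14, 1.57, -2.17, 3.0]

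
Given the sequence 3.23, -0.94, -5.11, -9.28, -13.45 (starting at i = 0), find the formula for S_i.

Check differences: -0.94 - 3.23 = -4.17
-5.11 - -0.94 = -4.17
Common difference d = -4.17.
First term a = 3.23.
Formula: S_i = 3.23 - 4.17*i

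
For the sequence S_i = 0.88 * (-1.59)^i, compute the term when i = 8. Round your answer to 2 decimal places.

S_8 = 0.88 * (-1.59)^8 ≈ 0.88 * 40.8486 ≈ 35.95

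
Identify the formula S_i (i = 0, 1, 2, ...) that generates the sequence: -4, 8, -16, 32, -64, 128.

Check ratios: 8 / -4 = -2.0
Common ratio r = -2.
First term a = -4.
Formula: S_i = -4 * (-2)^i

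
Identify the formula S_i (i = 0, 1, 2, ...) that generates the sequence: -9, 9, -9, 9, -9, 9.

Check ratios: 9 / -9 = -1.0
Common ratio r = -1.
First term a = -9.
Formula: S_i = -9 * (-1)^i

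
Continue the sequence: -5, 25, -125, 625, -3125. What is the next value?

Ratios: 25 / -5 = -5.0
This is a geometric sequence with common ratio r = -5.
Next term = -3125 * -5 = 15625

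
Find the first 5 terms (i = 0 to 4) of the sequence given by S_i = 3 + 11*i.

This is an arithmetic sequence.
i=0: S_0 = 3 + 11*0 = 3
i=1: S_1 = 3 + 11*1 = 14
i=2: S_2 = 3 + 11*2 = 25
i=3: S_3 = 3 + 11*3 = 36
i=4: S_4 = 3 + 11*4 = 47
The first 5 terms are: [3, 14, 25, 36, 47]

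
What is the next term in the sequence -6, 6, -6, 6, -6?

Ratios: 6 / -6 = -1.0
This is a geometric sequence with common ratio r = -1.
Next term = -6 * -1 = 6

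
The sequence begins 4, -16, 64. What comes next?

Ratios: -16 / 4 = -4.0
This is a geometric sequence with common ratio r = -4.
Next term = 64 * -4 = -256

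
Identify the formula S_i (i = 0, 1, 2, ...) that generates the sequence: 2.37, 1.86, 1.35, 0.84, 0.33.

Check differences: 1.86 - 2.37 = -0.51
1.35 - 1.86 = -0.51
Common difference d = -0.51.
First term a = 2.37.
Formula: S_i = 2.37 - 0.51*i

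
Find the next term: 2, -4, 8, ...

Ratios: -4 / 2 = -2.0
This is a geometric sequence with common ratio r = -2.
Next term = 8 * -2 = -16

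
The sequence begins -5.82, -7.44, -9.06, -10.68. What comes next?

Differences: -7.44 - -5.82 = -1.62
This is an arithmetic sequence with common difference d = -1.62.
Next term = -10.68 + -1.62 = -12.3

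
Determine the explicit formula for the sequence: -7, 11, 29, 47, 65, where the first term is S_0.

Check differences: 11 - -7 = 18
29 - 11 = 18
Common difference d = 18.
First term a = -7.
Formula: S_i = -7 + 18*i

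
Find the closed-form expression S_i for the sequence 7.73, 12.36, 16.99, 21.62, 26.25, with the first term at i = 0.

Check differences: 12.36 - 7.73 = 4.63
16.99 - 12.36 = 4.63
Common difference d = 4.63.
First term a = 7.73.
Formula: S_i = 7.73 + 4.63*i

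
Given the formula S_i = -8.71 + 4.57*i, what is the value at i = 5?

S_5 = -8.71 + 4.57*5 = -8.71 + 22.85 = 14.14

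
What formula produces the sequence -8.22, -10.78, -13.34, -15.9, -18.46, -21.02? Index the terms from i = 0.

Check differences: -10.78 - -8.22 = -2.56
-13.34 - -10.78 = -2.56
Common difference d = -2.56.
First term a = -8.22.
Formula: S_i = -8.22 - 2.56*i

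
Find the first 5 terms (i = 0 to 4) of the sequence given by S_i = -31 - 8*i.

This is an arithmetic sequence.
i=0: S_0 = -31 + -8*0 = -31
i=1: S_1 = -31 + -8*1 = -39
i=2: S_2 = -31 + -8*2 = -47
i=3: S_3 = -31 + -8*3 = -55
i=4: S_4 = -31 + -8*4 = -63
The first 5 terms are: [-31, -39, -47, -55, -63]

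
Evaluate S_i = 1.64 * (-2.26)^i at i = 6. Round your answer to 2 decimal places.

S_6 = 1.64 * (-2.26)^6 ≈ 1.64 * 133.2449 ≈ 218.52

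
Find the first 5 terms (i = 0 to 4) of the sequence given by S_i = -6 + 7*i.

This is an arithmetic sequence.
i=0: S_0 = -6 + 7*0 = -6
i=1: S_1 = -6 + 7*1 = 1
i=2: S_2 = -6 + 7*2 = 8
i=3: S_3 = -6 + 7*3 = 15
i=4: S_4 = -6 + 7*4 = 22
The first 5 terms are: [-6, 1, 8, 15, 22]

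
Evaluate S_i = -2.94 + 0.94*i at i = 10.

S_10 = -2.94 + 0.94*10 = -2.94 + 9.4 = 6.46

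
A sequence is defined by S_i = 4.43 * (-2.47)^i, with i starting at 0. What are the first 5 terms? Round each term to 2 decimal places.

This is a geometric sequence.
i=0: S_0 = 4.43 * (-2.47)^0 = 4.43
i=1: S_1 = 4.43 * (-2.47)^1 ≈ -10.94
i=2: S_2 = 4.43 * (-2.47)^2 ≈ 27.03
i=3: S_3 = 4.43 * (-2.47)^3 ≈ -66.76
i=4: S_4 = 4.43 * (-2.47)^4 ≈ 164.89
The first 5 terms are: [4.43, -10.94, 27.03, -66.76, 164.89]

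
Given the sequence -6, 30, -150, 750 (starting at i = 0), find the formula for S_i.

Check ratios: 30 / -6 = -5.0
Common ratio r = -5.
First term a = -6.
Formula: S_i = -6 * (-5)^i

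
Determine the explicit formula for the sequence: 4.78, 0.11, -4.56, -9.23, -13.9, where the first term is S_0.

Check differences: 0.11 - 4.78 = -4.67
-4.56 - 0.11 = -4.67
Common difference d = -4.67.
First term a = 4.78.
Formula: S_i = 4.78 - 4.67*i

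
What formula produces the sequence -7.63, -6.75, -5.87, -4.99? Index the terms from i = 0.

Check differences: -6.75 - -7.63 = 0.88
-5.87 - -6.75 = 0.88
Common difference d = 0.88.
First term a = -7.63.
Formula: S_i = -7.63 + 0.88*i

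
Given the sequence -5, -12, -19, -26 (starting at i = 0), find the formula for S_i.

Check differences: -12 - -5 = -7
-19 - -12 = -7
Common difference d = -7.
First term a = -5.
Formula: S_i = -5 - 7*i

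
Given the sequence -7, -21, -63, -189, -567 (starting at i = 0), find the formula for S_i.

Check ratios: -21 / -7 = 3.0
Common ratio r = 3.
First term a = -7.
Formula: S_i = -7 * 3^i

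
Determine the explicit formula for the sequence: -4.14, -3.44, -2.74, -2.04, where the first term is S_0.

Check differences: -3.44 - -4.14 = 0.7
-2.74 - -3.44 = 0.7
Common difference d = 0.7.
First term a = -4.14.
Formula: S_i = -4.14 + 0.70*i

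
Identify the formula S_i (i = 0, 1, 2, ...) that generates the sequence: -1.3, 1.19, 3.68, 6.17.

Check differences: 1.19 - -1.3 = 2.49
3.68 - 1.19 = 2.49
Common difference d = 2.49.
First term a = -1.3.
Formula: S_i = -1.30 + 2.49*i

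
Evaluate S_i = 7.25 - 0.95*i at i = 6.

S_6 = 7.25 + -0.95*6 = 7.25 + -5.7 = 1.55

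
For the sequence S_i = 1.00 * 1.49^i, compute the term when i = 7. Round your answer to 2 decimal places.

S_7 = 1.0 * 1.49^7 ≈ 1.0 * 16.3044 ≈ 16.3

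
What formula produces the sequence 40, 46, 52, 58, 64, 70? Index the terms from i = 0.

Check differences: 46 - 40 = 6
52 - 46 = 6
Common difference d = 6.
First term a = 40.
Formula: S_i = 40 + 6*i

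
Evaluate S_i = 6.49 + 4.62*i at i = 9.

S_9 = 6.49 + 4.62*9 = 6.49 + 41.58 = 48.07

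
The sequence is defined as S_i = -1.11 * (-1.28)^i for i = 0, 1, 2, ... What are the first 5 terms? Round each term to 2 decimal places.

This is a geometric sequence.
i=0: S_0 = -1.11 * (-1.28)^0 = -1.11
i=1: S_1 = -1.11 * (-1.28)^1 ≈ 1.42
i=2: S_2 = -1.11 * (-1.28)^2 ≈ -1.82
i=3: S_3 = -1.11 * (-1.28)^3 ≈ 2.33
i=4: S_4 = -1.11 * (-1.28)^4 ≈ -2.98
The first 5 terms are: [-1.11, 1.42, -1.82, 2.33, -2.98]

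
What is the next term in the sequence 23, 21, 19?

Differences: 21 - 23 = -2
This is an arithmetic sequence with common difference d = -2.
Next term = 19 + -2 = 17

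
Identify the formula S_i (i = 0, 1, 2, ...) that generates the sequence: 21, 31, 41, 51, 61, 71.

Check differences: 31 - 21 = 10
41 - 31 = 10
Common difference d = 10.
First term a = 21.
Formula: S_i = 21 + 10*i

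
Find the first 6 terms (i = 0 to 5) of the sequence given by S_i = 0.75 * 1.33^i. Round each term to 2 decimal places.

This is a geometric sequence.
i=0: S_0 = 0.75 * 1.33^0 = 0.75
i=1: S_1 = 0.75 * 1.33^1 ≈ 1.0
i=2: S_2 = 0.75 * 1.33^2 ≈ 1.33
i=3: S_3 = 0.75 * 1.33^3 ≈ 1.76
i=4: S_4 = 0.75 * 1.33^4 ≈ 2.35
i=5: S_5 = 0.75 * 1.33^5 ≈ 3.12
The first 6 terms are: [0.75, 1.0, 1.33, 1.76, 2.35, 3.12]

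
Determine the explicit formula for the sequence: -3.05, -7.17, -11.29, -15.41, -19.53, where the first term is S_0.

Check differences: -7.17 - -3.05 = -4.12
-11.29 - -7.17 = -4.12
Common difference d = -4.12.
First term a = -3.05.
Formula: S_i = -3.05 - 4.12*i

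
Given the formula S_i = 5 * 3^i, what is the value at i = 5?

S_5 = 5 * 3^5 = 5 * 243 = 1215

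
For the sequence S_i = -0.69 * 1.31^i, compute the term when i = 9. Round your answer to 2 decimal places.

S_9 = -0.69 * 1.31^9 ≈ -0.69 * 11.3617 ≈ -7.84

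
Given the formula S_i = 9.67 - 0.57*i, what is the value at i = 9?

S_9 = 9.67 + -0.57*9 = 9.67 + -5.13 = 4.54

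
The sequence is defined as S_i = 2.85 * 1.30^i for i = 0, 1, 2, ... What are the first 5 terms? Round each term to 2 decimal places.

This is a geometric sequence.
i=0: S_0 = 2.85 * 1.3^0 = 2.85
i=1: S_1 = 2.85 * 1.3^1 ≈ 3.71
i=2: S_2 = 2.85 * 1.3^2 ≈ 4.82
i=3: S_3 = 2.85 * 1.3^3 ≈ 6.26
i=4: S_4 = 2.85 * 1.3^4 ≈ 8.14
The first 5 terms are: [2.85, 3.71, 4.82, 6.26, 8.14]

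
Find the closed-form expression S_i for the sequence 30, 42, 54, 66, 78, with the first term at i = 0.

Check differences: 42 - 30 = 12
54 - 42 = 12
Common difference d = 12.
First term a = 30.
Formula: S_i = 30 + 12*i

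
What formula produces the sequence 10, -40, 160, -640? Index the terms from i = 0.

Check ratios: -40 / 10 = -4.0
Common ratio r = -4.
First term a = 10.
Formula: S_i = 10 * (-4)^i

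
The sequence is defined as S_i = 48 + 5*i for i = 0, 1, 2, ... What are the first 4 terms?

This is an arithmetic sequence.
i=0: S_0 = 48 + 5*0 = 48
i=1: S_1 = 48 + 5*1 = 53
i=2: S_2 = 48 + 5*2 = 58
i=3: S_3 = 48 + 5*3 = 63
The first 4 terms are: [48, 53, 58, 63]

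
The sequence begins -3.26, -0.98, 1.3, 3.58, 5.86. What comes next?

Differences: -0.98 - -3.26 = 2.28
This is an arithmetic sequence with common difference d = 2.28.
Next term = 5.86 + 2.28 = 8.14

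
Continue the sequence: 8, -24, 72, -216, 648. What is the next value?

Ratios: -24 / 8 = -3.0
This is a geometric sequence with common ratio r = -3.
Next term = 648 * -3 = -1944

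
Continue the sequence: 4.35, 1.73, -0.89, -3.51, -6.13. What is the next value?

Differences: 1.73 - 4.35 = -2.62
This is an arithmetic sequence with common difference d = -2.62.
Next term = -6.13 + -2.62 = -8.75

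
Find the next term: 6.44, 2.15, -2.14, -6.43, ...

Differences: 2.15 - 6.44 = -4.29
This is an arithmetic sequence with common difference d = -4.29.
Next term = -6.43 + -4.29 = -10.72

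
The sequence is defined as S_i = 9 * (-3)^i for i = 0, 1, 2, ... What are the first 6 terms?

This is a geometric sequence.
i=0: S_0 = 9 * (-3)^0 = 9
i=1: S_1 = 9 * (-3)^1 = -27
i=2: S_2 = 9 * (-3)^2 = 81
i=3: S_3 = 9 * (-3)^3 = -243
i=4: S_4 = 9 * (-3)^4 = 729
i=5: S_5 = 9 * (-3)^5 = -2187
The first 6 terms are: [9, -27, 81, -243, 729, -2187]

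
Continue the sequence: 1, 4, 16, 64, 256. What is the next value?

Ratios: 4 / 1 = 4.0
This is a geometric sequence with common ratio r = 4.
Next term = 256 * 4 = 1024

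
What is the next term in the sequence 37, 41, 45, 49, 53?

Differences: 41 - 37 = 4
This is an arithmetic sequence with common difference d = 4.
Next term = 53 + 4 = 57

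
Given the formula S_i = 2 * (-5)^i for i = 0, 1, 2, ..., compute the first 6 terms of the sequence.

This is a geometric sequence.
i=0: S_0 = 2 * (-5)^0 = 2
i=1: S_1 = 2 * (-5)^1 = -10
i=2: S_2 = 2 * (-5)^2 = 50
i=3: S_3 = 2 * (-5)^3 = -250
i=4: S_4 = 2 * (-5)^4 = 1250
i=5: S_5 = 2 * (-5)^5 = -6250
The first 6 terms are: [2, -10, 50, -250, 1250, -6250]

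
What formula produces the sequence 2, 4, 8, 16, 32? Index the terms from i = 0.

Check ratios: 4 / 2 = 2.0
Common ratio r = 2.
First term a = 2.
Formula: S_i = 2 * 2^i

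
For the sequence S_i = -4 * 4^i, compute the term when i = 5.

S_5 = -4 * 4^5 = -4 * 1024 = -4096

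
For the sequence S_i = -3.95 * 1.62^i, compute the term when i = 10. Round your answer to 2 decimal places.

S_10 = -3.95 * 1.62^10 ≈ -3.95 * 124.4945 ≈ -491.75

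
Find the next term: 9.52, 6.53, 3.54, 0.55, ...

Differences: 6.53 - 9.52 = -2.99
This is an arithmetic sequence with common difference d = -2.99.
Next term = 0.55 + -2.99 = -2.44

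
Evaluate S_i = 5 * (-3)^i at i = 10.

S_10 = 5 * (-3)^10 = 5 * 59049 = 295245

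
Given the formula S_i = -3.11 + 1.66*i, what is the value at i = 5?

S_5 = -3.11 + 1.66*5 = -3.11 + 8.3 = 5.19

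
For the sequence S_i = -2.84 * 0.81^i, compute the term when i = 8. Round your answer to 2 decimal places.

S_8 = -2.84 * 0.81^8 ≈ -2.84 * 0.1853 ≈ -0.53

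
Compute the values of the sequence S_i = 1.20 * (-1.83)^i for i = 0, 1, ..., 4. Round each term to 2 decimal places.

This is a geometric sequence.
i=0: S_0 = 1.2 * (-1.83)^0 = 1.2
i=1: S_1 = 1.2 * (-1.83)^1 ≈ -2.2
i=2: S_2 = 1.2 * (-1.83)^2 ≈ 4.02
i=3: S_3 = 1.2 * (-1.83)^3 ≈ -7.35
i=4: S_4 = 1.2 * (-1.83)^4 ≈ 13.46
The first 5 terms are: [1.2, -2.2, 4.02, -7.35, 13.46]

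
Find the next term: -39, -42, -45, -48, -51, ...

Differences: -42 - -39 = -3
This is an arithmetic sequence with common difference d = -3.
Next term = -51 + -3 = -54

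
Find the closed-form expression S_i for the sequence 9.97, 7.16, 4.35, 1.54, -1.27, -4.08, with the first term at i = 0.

Check differences: 7.16 - 9.97 = -2.81
4.35 - 7.16 = -2.81
Common difference d = -2.81.
First term a = 9.97.
Formula: S_i = 9.97 - 2.81*i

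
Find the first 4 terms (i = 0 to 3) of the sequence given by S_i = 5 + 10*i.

This is an arithmetic sequence.
i=0: S_0 = 5 + 10*0 = 5
i=1: S_1 = 5 + 10*1 = 15
i=2: S_2 = 5 + 10*2 = 25
i=3: S_3 = 5 + 10*3 = 35
The first 4 terms are: [5, 15, 25, 35]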